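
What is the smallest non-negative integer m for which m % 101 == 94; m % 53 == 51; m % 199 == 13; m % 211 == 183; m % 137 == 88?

2818557806

From m ≡ 94 (mod 101) write m = 94 + 101t. Substituting into m ≡ 51 (mod 53) gives 101t ≡ 10 (mod 53), and since 48⁻¹ ≡ 21 (mod 53), t ≡ 51. Hence m ≡ 94 + 101·51 = 5245 (mod 5353).
From m ≡ 5245 (mod 5353) write m = 5245 + 5353t. Substituting into m ≡ 13 (mod 199) gives 5353t ≡ 141 (mod 199), and since 179⁻¹ ≡ 189 (mod 199), t ≡ 182. Hence m ≡ 5245 + 5353·182 = 979491 (mod 1065247).
From m ≡ 979491 (mod 1065247) write m = 979491 + 1065247t. Substituting into m ≡ 183 (mod 211) gives 1065247t ≡ 154 (mod 211), and since 119⁻¹ ≡ 172 (mod 211), t ≡ 113. Hence m ≡ 979491 + 1065247·113 = 121352402 (mod 224767117).
From m ≡ 121352402 (mod 224767117) write m = 121352402 + 224767117t. Substituting into m ≡ 88 (mod 137) gives 224767117t ≡ 94 (mod 137), and since 122⁻¹ ≡ 73 (mod 137), t ≡ 12. Hence m ≡ 121352402 + 224767117·12 = 2818557806 (mod 30793095029).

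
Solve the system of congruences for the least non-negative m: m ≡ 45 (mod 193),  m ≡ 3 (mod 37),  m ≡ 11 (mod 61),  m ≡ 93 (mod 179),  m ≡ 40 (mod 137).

7732004259

The moduli are pairwise coprime; N = 193·37·61·179·137 = 10682243323.
N/193 = 55348411; 55348411 ≡ 64 (mod 193); 64·190 ≡ 1, so inverse 190.
N/37 = 288709279; 288709279 ≡ 18 (mod 37); 18·35 ≡ 1, so inverse 35.
N/61 = 175118743; 175118743 ≡ 4 (mod 61); 4·46 ≡ 1, so inverse 46.
N/179 = 59677337; 59677337 ≡ 169 (mod 179); 169·161 ≡ 1, so inverse 161.
N/137 = 77972579; 77972579 ≡ 125 (mod 137); 125·57 ≡ 1, so inverse 57.
m ≡ 45·55348411·190 + 3·288709279·35 + 11·175118743·46 + 93·59677337·161 + 40·77972579·57 = 1663479719324.
1663479719324 mod 10682243323 = 7732004259.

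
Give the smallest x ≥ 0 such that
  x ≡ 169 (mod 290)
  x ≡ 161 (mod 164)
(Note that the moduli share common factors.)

15249

gcd(290, 164) = 2 and 2 | (161 − 169), so the pair is consistent; merging gives x ≡ 15249 (mod 23780), where 23780 = lcm(290, 164).
The solution is unique modulo lcm(290, 164) = 23780.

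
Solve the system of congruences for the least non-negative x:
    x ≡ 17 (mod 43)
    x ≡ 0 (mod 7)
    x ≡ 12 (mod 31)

From x ≡ 17 (mod 43) write x = 17 + 43t. Substituting into x ≡ 0 (mod 7) gives 43t ≡ 4 (mod 7), and since 1⁻¹ ≡ 1 (mod 7), t ≡ 4. Hence x ≡ 17 + 43·4 = 189 (mod 301).
From x ≡ 189 (mod 301) write x = 189 + 301t. Substituting into x ≡ 12 (mod 31) gives 301t ≡ 9 (mod 31), and since 22⁻¹ ≡ 24 (mod 31), t ≡ 30. Hence x ≡ 189 + 301·30 = 9219 (mod 9331).

9219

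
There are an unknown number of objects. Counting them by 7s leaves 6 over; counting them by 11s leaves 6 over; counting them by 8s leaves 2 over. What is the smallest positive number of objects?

314

The moduli are pairwise coprime; M = 7·11·8 = 616.
M/7 = 88; 88 ≡ 4 (mod 7); 4·2 ≡ 1, so inverse 2.
M/11 = 56; 56 ≡ 1 (mod 11), inverse 1.
M/8 = 77; 77 ≡ 5 (mod 8); 5·5 ≡ 1, so inverse 5.
N ≡ 6·88·2 + 6·56·1 + 2·77·5 = 2162.
2162 mod 616 = 314.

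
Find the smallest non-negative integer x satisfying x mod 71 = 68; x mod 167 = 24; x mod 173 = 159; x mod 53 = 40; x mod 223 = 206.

23741276635

The moduli are pairwise coprime; N = 71·167·173·53·223 = 24243853759.
N/71 = 341462729; 341462729 ≡ 15 (mod 71); 15·19 ≡ 1, so inverse 19.
N/167 = 145172777; 145172777 ≡ 11 (mod 167); 11·76 ≡ 1, so inverse 76.
N/173 = 140137883; 140137883 ≡ 98 (mod 173); 98·143 ≡ 1, so inverse 143.
N/53 = 457431203; 457431203 ≡ 22 (mod 53); 22·41 ≡ 1, so inverse 41.
N/223 = 108716833; 108716833 ≡ 96 (mod 223); 96·151 ≡ 1, so inverse 151.
x ≡ 68·341462729·19 + 24·145172777·76 + 159·140137883·143 + 40·457431203·41 + 206·108716833·151 = 8024213017105.
8024213017105 mod 24243853759 = 23741276635.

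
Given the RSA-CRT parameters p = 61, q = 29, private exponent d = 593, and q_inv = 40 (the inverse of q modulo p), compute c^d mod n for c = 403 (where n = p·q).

221

d_p = d mod (p−1) = 593 mod 60 = 53; d_q = d mod (q−1) = 5.
m₁ = c^(d_p) mod p: c ≡ 37 (mod 61), and 37^53 mod 61 = 38.
m₂ = c^(d_q) mod q: c ≡ 26 (mod 29), and 26^5 mod 29 = 18.
h = q_inv·(m₁ − m₂) mod p = 40·(38 − 18) mod 61 = 7.
m = m₂ + h·q = 18 + 7·29 = 221.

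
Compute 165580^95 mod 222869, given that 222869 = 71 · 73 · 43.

Mod 71: 165580 ≡ 8; by Fermat, exponent reduces to 95 mod 70 = 25; 8^25 ≡ 32 (mod 71).
Mod 73: 165580 ≡ 16; by Fermat, exponent reduces to 95 mod 72 = 23; 16^23 ≡ 4 (mod 73).
Mod 43: 165580 ≡ 30; by Fermat, exponent reduces to 95 mod 42 = 11; 30^11 ≡ 20 (mod 43).
Combine by CRT: x ≡ 32 (mod 71), x ≡ 4 (mod 73), x ≡ 20 (mod 43) ⇒ x ≡ 16575 (mod 222869).

16575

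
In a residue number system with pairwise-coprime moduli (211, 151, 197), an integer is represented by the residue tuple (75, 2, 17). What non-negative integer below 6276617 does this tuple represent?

From x ≡ 75 (mod 211) write x = 75 + 211t. Substituting into x ≡ 2 (mod 151) gives 211t ≡ 78 (mod 151), and since 60⁻¹ ≡ 73 (mod 151), t ≡ 107. Hence x ≡ 75 + 211·107 = 22652 (mod 31861).
From x ≡ 22652 (mod 31861) write x = 22652 + 31861t. Substituting into x ≡ 17 (mod 197) gives 31861t ≡ 20 (mod 197), and since 144⁻¹ ≡ 26 (mod 197), t ≡ 126. Hence x ≡ 22652 + 31861·126 = 4037138 (mod 6276617).

4037138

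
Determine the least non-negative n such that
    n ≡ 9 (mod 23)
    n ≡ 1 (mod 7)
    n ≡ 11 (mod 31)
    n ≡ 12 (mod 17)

The moduli are pairwise coprime; M = 23·7·31·17 = 84847.
M/23 = 3689; 3689 ≡ 9 (mod 23); 9·18 ≡ 1, so inverse 18.
M/7 = 12121; 12121 ≡ 4 (mod 7); 4·2 ≡ 1, so inverse 2.
M/31 = 2737; 2737 ≡ 9 (mod 31); 9·7 ≡ 1, so inverse 7.
M/17 = 4991; 4991 ≡ 10 (mod 17); 10·12 ≡ 1, so inverse 12.
n ≡ 9·3689·18 + 1·12121·2 + 11·2737·7 + 12·4991·12 = 1551313.
1551313 mod 84847 = 24067.

24067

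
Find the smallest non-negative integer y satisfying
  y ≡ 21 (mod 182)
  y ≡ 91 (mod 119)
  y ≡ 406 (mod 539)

Combine the congruences pairwise.
gcd(182, 119) = 7 and 7 | (91 − 21), so the pair is consistent; merging gives y ≡ 567 (mod 3094), where 3094 = lcm(182, 119).
gcd(3094, 539) = 7 and 7 | (406 − 567), so the pair is consistent; merging gives y ≡ 16037 (mod 238238), where 238238 = lcm(3094, 539).
The solution is unique modulo lcm(182, 119, 539) = 238238.

16037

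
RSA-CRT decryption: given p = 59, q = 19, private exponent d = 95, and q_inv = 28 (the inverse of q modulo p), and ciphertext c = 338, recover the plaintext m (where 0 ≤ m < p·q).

d_p = d mod (p−1) = 95 mod 58 = 37; d_q = d mod (q−1) = 5.
m₁ = c^(d_p) mod p: c ≡ 43 (mod 59), and 43^37 mod 59 = 8.
m₂ = c^(d_q) mod q: c ≡ 15 (mod 19), and 15^5 mod 19 = 2.
h = q_inv·(m₁ − m₂) mod p = 28·(8 − 2) mod 59 = 50.
m = m₂ + h·q = 2 + 50·19 = 952.

952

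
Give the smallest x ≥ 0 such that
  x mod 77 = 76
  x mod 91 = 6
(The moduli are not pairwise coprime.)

461

Combine the congruences pairwise.
gcd(77, 91) = 7 and 7 | (6 − 76), so the pair is consistent; merging gives x ≡ 461 (mod 1001), where 1001 = lcm(77, 91).
The solution is unique modulo lcm(77, 91) = 1001.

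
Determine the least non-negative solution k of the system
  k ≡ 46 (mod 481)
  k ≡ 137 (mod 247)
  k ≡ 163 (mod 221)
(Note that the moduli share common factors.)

gcd(481, 247) = 13 and 13 | (137 − 46), so the pair is consistent; merging gives k ≡ 5818 (mod 9139), where 9139 = lcm(481, 247).
gcd(9139, 221) = 13 and 13 | (163 − 5818), so the pair is consistent; merging gives k ≡ 42374 (mod 155363), where 155363 = lcm(9139, 221).
The solution is unique modulo lcm(481, 247, 221) = 155363.

42374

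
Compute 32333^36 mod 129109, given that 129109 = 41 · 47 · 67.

Mod 41: 32333 ≡ 25; 25^36 ≡ 16 (mod 41).
Mod 47: 32333 ≡ 44; 44^36 ≡ 36 (mod 47).
Mod 67: 32333 ≡ 39; 39^36 ≡ 24 (mod 67).
Combine by CRT: x ≡ 16 (mod 41), x ≡ 36 (mod 47), x ≡ 24 (mod 67) ⇒ x ≡ 41631 (mod 129109).

41631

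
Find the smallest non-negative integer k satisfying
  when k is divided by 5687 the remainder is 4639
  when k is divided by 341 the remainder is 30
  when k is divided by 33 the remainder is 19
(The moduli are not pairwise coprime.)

260554

gcd(5687, 341) = 11 and 11 | (30 − 4639), so the pair is consistent; merging gives k ≡ 84257 (mod 176297), where 176297 = lcm(5687, 341).
gcd(176297, 33) = 11 and 11 | (19 − 84257), so the pair is consistent; merging gives k ≡ 260554 (mod 528891), where 528891 = lcm(176297, 33).
The solution is unique modulo lcm(5687, 341, 33) = 528891.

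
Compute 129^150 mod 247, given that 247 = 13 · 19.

Mod 13: 129 ≡ 12; by Fermat, exponent reduces to 150 mod 12 = 6; 12^6 ≡ 1 (mod 13).
Mod 19: 129 ≡ 15; by Fermat, exponent reduces to 150 mod 18 = 6; 15^6 ≡ 11 (mod 19).
Combine by CRT: x ≡ 1 (mod 13), x ≡ 11 (mod 19) ⇒ x ≡ 144 (mod 247).

144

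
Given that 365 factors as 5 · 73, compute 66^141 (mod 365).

156

Mod 5: 66 ≡ 1; by Fermat, exponent reduces to 141 mod 4 = 1; 1^1 ≡ 1 (mod 5).
Mod 73: 66 ≡ 66; by Fermat, exponent reduces to 141 mod 72 = 69; 66^69 ≡ 10 (mod 73).
Combine by CRT: x ≡ 1 (mod 5), x ≡ 10 (mod 73) ⇒ x ≡ 156 (mod 365).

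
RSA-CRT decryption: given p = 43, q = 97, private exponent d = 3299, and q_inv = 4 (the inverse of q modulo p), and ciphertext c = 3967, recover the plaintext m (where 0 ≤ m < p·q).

207

d_p = d mod (p−1) = 3299 mod 42 = 23; d_q = d mod (q−1) = 35.
m₁ = c^(d_p) mod p: c ≡ 11 (mod 43), and 11^23 mod 43 = 35.
m₂ = c^(d_q) mod q: c ≡ 87 (mod 97), and 87^35 mod 97 = 13.
h = q_inv·(m₁ − m₂) mod p = 4·(35 − 13) mod 43 = 2.
m = m₂ + h·q = 13 + 2·97 = 207.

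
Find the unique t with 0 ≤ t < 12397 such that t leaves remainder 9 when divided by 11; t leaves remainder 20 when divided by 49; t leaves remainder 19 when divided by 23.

The moduli are pairwise coprime; N = 11·49·23 = 12397.
N/11 = 1127; 1127 ≡ 5 (mod 11); 5·9 ≡ 1, so inverse 9.
N/49 = 253; 253 ≡ 8 (mod 49); 8·43 ≡ 1, so inverse 43.
N/23 = 539; 539 ≡ 10 (mod 23); 10·7 ≡ 1, so inverse 7.
t ≡ 9·1127·9 + 20·253·43 + 19·539·7 = 380554.
380554 mod 12397 = 8644.

8644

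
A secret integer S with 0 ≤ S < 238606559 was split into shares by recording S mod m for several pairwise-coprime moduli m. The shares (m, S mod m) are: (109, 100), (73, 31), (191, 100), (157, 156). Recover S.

The moduli are pairwise coprime; N = 109·73·191·157 = 238606559.
N/109 = 2189051; 2189051 ≡ 4 (mod 109); 4·82 ≡ 1, so inverse 82.
N/73 = 3268583; 3268583 ≡ 8 (mod 73); 8·64 ≡ 1, so inverse 64.
N/191 = 1249249; 1249249 ≡ 109 (mod 191); 109·184 ≡ 1, so inverse 184.
N/157 = 1519787; 1519787 ≡ 27 (mod 157); 27·64 ≡ 1, so inverse 64.
S ≡ 100·2189051·82 + 31·3268583·64 + 100·1249249·184 + 156·1519787·64 = 62594821880.
62594821880 mod 238606559 = 79903422.

79903422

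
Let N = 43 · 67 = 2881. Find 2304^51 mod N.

226

Mod 43: 2304 ≡ 25; by Fermat, exponent reduces to 51 mod 42 = 9; 25^9 ≡ 11 (mod 43).
Mod 67: 2304 ≡ 26; 26^51 ≡ 25 (mod 67).
Combine by CRT: x ≡ 11 (mod 43), x ≡ 25 (mod 67) ⇒ x ≡ 226 (mod 2881).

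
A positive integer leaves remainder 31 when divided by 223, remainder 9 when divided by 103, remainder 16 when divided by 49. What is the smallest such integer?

From m ≡ 31 (mod 223) write m = 31 + 223t. Substituting into m ≡ 9 (mod 103) gives 223t ≡ 81 (mod 103), and since 17⁻¹ ≡ 97 (mod 103), t ≡ 29. Hence m ≡ 31 + 223·29 = 6498 (mod 22969).
From m ≡ 6498 (mod 22969) write m = 6498 + 22969t. Substituting into m ≡ 16 (mod 49) gives 22969t ≡ 35 (mod 49), and since 37⁻¹ ≡ 4 (mod 49), t ≡ 42. Hence m ≡ 6498 + 22969·42 = 971196 (mod 1125481).

971196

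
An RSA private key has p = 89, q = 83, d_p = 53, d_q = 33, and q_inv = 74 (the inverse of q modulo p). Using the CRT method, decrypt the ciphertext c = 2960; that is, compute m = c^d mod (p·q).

m₁ = c^(d_p) mod p: c ≡ 23 (mod 89), and 23^53 mod 89 = 43.
m₂ = c^(d_q) mod q: c ≡ 55 (mod 83), and 55^33 mod 83 = 79.
h = q_inv·(m₁ − m₂) mod p = 74·(43 − 79) mod 89 = 6.
m = m₂ + h·q = 79 + 6·83 = 577.

577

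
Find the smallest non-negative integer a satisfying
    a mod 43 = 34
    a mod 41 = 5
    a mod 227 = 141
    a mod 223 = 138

61213415

Combine the congruences pairwise.
From a ≡ 34 (mod 43) write a = 34 + 43t. Substituting into a ≡ 5 (mod 41) gives 43t ≡ 12 (mod 41), and since 2⁻¹ ≡ 21 (mod 41), t ≡ 6. Hence a ≡ 34 + 43·6 = 292 (mod 1763).
From a ≡ 292 (mod 1763) write a = 292 + 1763t. Substituting into a ≡ 141 (mod 227) gives 1763t ≡ 76 (mod 227), and since 174⁻¹ ≡ 197 (mod 227), t ≡ 217. Hence a ≡ 292 + 1763·217 = 382863 (mod 400201).
From a ≡ 382863 (mod 400201) write a = 382863 + 400201t. Substituting into a ≡ 138 (mod 223) gives 400201t ≡ 166 (mod 223), and since 139⁻¹ ≡ 146 (mod 223), t ≡ 152. Hence a ≡ 382863 + 400201·152 = 61213415 (mod 89244823).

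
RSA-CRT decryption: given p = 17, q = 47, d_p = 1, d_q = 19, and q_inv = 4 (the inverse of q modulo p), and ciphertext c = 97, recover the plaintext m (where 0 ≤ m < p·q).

488

m₁ = c^(d_p) mod p: c ≡ 12 (mod 17), and 12^1 mod 17 = 12.
m₂ = c^(d_q) mod q: c ≡ 3 (mod 47), and 3^19 mod 47 = 18.
h = q_inv·(m₁ − m₂) mod p = 4·(12 − 18) mod 17 = 10.
m = m₂ + h·q = 18 + 10·47 = 488.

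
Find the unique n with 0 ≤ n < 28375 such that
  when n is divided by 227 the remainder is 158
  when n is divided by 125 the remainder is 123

Combine the congruences pairwise.
From n ≡ 158 (mod 227) write n = 158 + 227t. Substituting into n ≡ 123 (mod 125) gives 227t ≡ 90 (mod 125), and since 102⁻¹ ≡ 38 (mod 125), t ≡ 45. Hence n ≡ 158 + 227·45 = 10373 (mod 28375).

10373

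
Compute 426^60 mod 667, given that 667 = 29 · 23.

Mod 29: 426 ≡ 20; by Fermat, exponent reduces to 60 mod 28 = 4; 20^4 ≡ 7 (mod 29).
Mod 23: 426 ≡ 12; by Fermat, exponent reduces to 60 mod 22 = 16; 12^16 ≡ 18 (mod 23).
Combine by CRT: x ≡ 7 (mod 29), x ≡ 18 (mod 23) ⇒ x ≡ 616 (mod 667).

616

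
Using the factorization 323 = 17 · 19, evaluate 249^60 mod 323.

64

Mod 17: 249 ≡ 11; by Fermat, exponent reduces to 60 mod 16 = 12; 11^12 ≡ 13 (mod 17).
Mod 19: 249 ≡ 2; by Fermat, exponent reduces to 60 mod 18 = 6; 2^6 ≡ 7 (mod 19).
Combine by CRT: x ≡ 13 (mod 17), x ≡ 7 (mod 19) ⇒ x ≡ 64 (mod 323).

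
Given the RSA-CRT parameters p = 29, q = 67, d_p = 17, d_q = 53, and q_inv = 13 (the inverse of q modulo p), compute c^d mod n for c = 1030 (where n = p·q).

m₁ = c^(d_p) mod p: c ≡ 15 (mod 29), and 15^17 mod 29 = 18.
m₂ = c^(d_q) mod q: c ≡ 25 (mod 67), and 25^53 mod 67 = 64.
h = q_inv·(m₁ − m₂) mod p = 13·(18 − 64) mod 29 = 11.
m = m₂ + h·q = 64 + 11·67 = 801.

801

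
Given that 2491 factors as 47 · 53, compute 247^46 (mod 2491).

Mod 47: 247 ≡ 12; since 46 | 46, by Fermat 12^46 ≡ 1 (mod 47).
Mod 53: 247 ≡ 35; 35^46 ≡ 40 (mod 53).
Combine by CRT: x ≡ 1 (mod 47), x ≡ 40 (mod 53) ⇒ x ≡ 941 (mod 2491).

941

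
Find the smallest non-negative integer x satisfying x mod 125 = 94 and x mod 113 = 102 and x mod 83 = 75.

From x ≡ 94 (mod 125) write x = 94 + 125t. Substituting into x ≡ 102 (mod 113) gives 125t ≡ 8 (mod 113), and since 12⁻¹ ≡ 66 (mod 113), t ≡ 76. Hence x ≡ 94 + 125·76 = 9594 (mod 14125).
From x ≡ 9594 (mod 14125) write x = 9594 + 14125t. Substituting into x ≡ 75 (mod 83) gives 14125t ≡ 26 (mod 83), and since 15⁻¹ ≡ 72 (mod 83), t ≡ 46. Hence x ≡ 9594 + 14125·46 = 659344 (mod 1172375).

659344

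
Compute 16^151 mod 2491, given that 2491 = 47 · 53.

1897

Mod 47: 16 ≡ 16; by Fermat, exponent reduces to 151 mod 46 = 13; 16^13 ≡ 17 (mod 47).
Mod 53: 16 ≡ 16; by Fermat, exponent reduces to 151 mod 52 = 47; 16^47 ≡ 42 (mod 53).
Combine by CRT: x ≡ 17 (mod 47), x ≡ 42 (mod 53) ⇒ x ≡ 1897 (mod 2491).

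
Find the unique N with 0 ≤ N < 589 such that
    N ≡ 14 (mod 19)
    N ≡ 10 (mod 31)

From N ≡ 14 (mod 19) write N = 14 + 19t. Substituting into N ≡ 10 (mod 31) gives 19t ≡ 27 (mod 31), and since 19⁻¹ ≡ 18 (mod 31), t ≡ 21. Hence N ≡ 14 + 19·21 = 413 (mod 589).

413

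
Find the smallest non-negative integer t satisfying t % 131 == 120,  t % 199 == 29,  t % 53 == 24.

The moduli are pairwise coprime; N = 131·199·53 = 1381657.
N/131 = 10547; 10547 ≡ 67 (mod 131); 67·88 ≡ 1, so inverse 88.
N/199 = 6943; 6943 ≡ 177 (mod 199); 177·9 ≡ 1, so inverse 9.
N/53 = 26069; 26069 ≡ 46 (mod 53); 46·15 ≡ 1, so inverse 15.
t ≡ 120·10547·88 + 29·6943·9 + 24·26069·15 = 122573283.
122573283 mod 1381657 = 987467.

987467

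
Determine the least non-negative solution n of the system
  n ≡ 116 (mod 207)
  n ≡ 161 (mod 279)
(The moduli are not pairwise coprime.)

gcd(207, 279) = 9 and 9 | (161 − 116), so the pair is consistent; merging gives n ≡ 2393 (mod 6417), where 6417 = lcm(207, 279).
The solution is unique modulo lcm(207, 279) = 6417.

2393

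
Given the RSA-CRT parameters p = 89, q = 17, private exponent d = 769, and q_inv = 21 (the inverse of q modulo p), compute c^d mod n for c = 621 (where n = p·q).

d_p = d mod (p−1) = 769 mod 88 = 65; d_q = d mod (q−1) = 1.
m₁ = c^(d_p) mod p: c ≡ 87 (mod 89), and 87^65 mod 89 = 44.
m₂ = c^(d_q) mod q: c ≡ 9 (mod 17), and 9^1 mod 17 = 9.
h = q_inv·(m₁ − m₂) mod p = 21·(44 − 9) mod 89 = 23.
m = m₂ + h·q = 9 + 23·17 = 400.

400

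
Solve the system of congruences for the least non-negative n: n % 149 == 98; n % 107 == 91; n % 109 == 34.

1256913

The moduli are pairwise coprime; M = 149·107·109 = 1737787.
M/149 = 11663; 11663 ≡ 41 (mod 149); 41·40 ≡ 1, so inverse 40.
M/107 = 16241; 16241 ≡ 84 (mod 107); 84·93 ≡ 1, so inverse 93.
M/109 = 15943; 15943 ≡ 29 (mod 109); 29·94 ≡ 1, so inverse 94.
n ≡ 98·11663·40 + 91·16241·93 + 34·15943·94 = 234120371.
234120371 mod 1737787 = 1256913.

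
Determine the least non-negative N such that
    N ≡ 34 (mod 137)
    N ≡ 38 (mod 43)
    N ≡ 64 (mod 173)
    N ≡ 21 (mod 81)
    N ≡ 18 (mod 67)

3971461935

The moduli are pairwise coprime; M = 137·43·173·81·67 = 5530889061.
M/137 = 40371453; 40371453 ≡ 19 (mod 137); 19·101 ≡ 1, so inverse 101.
M/43 = 128625327; 128625327 ≡ 29 (mod 43); 29·3 ≡ 1, so inverse 3.
M/173 = 31970457; 31970457 ≡ 57 (mod 173); 57·85 ≡ 1, so inverse 85.
M/81 = 68282581; 68282581 ≡ 67 (mod 81); 67·52 ≡ 1, so inverse 52.
M/67 = 82550583; 82550583 ≡ 17 (mod 67); 17·4 ≡ 1, so inverse 4.
N ≡ 34·40371453·101 + 38·128625327·3 + 64·31970457·85 + 21·68282581·52 + 18·82550583·4 = 407726363388.
407726363388 mod 5530889061 = 3971461935.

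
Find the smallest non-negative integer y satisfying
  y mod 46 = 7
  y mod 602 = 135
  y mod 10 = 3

8563

gcd(46, 602) = 2 and 2 | (135 − 7), so the pair is consistent; merging gives y ≡ 8563 (mod 13846), where 13846 = lcm(46, 602).
gcd(13846, 10) = 2 and 2 | (3 − 8563), so the pair is consistent; merging gives y ≡ 8563 (mod 69230), where 69230 = lcm(13846, 10).
The solution is unique modulo lcm(46, 602, 10) = 69230.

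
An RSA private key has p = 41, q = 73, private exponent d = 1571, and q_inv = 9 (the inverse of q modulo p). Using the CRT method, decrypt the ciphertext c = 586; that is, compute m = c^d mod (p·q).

d_p = d mod (p−1) = 1571 mod 40 = 11; d_q = d mod (q−1) = 59.
m₁ = c^(d_p) mod p: c ≡ 12 (mod 41), and 12^11 mod 41 = 26.
m₂ = c^(d_q) mod q: c ≡ 2 (mod 73), and 2^59 mod 73 = 32.
h = q_inv·(m₁ − m₂) mod p = 9·(26 − 32) mod 41 = 28.
m = m₂ + h·q = 32 + 28·73 = 2076.

2076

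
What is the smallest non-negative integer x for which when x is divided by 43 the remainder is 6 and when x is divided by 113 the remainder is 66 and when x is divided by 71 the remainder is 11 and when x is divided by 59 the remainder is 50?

The moduli are pairwise coprime; N = 43·113·71·59 = 20354351.
N/43 = 473357; 473357 ≡ 13 (mod 43); 13·10 ≡ 1, so inverse 10.
N/113 = 180127; 180127 ≡ 5 (mod 113); 5·68 ≡ 1, so inverse 68.
N/71 = 286681; 286681 ≡ 54 (mod 71); 54·25 ≡ 1, so inverse 25.
N/59 = 344989; 344989 ≡ 16 (mod 59); 16·48 ≡ 1, so inverse 48.
x ≡ 6·473357·10 + 66·180127·68 + 11·286681·25 + 50·344989·48 = 1743622271.
1743622271 mod 20354351 = 13502436.

13502436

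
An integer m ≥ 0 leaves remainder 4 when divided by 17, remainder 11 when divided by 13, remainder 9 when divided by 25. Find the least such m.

From m ≡ 4 (mod 17) write m = 4 + 17t. Substituting into m ≡ 11 (mod 13) gives 17t ≡ 7 (mod 13), and since 4⁻¹ ≡ 10 (mod 13), t ≡ 5. Hence m ≡ 4 + 17·5 = 89 (mod 221).
From m ≡ 89 (mod 221) write m = 89 + 221t. Substituting into m ≡ 9 (mod 25) gives 221t ≡ 20 (mod 25), and since 21⁻¹ ≡ 6 (mod 25), t ≡ 20. Hence m ≡ 89 + 221·20 = 4509 (mod 5525).

4509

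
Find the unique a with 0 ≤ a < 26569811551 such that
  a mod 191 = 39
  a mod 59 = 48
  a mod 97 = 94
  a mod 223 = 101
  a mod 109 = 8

22788620307

Combine the congruences pairwise.
From a ≡ 39 (mod 191) write a = 39 + 191t. Substituting into a ≡ 48 (mod 59) gives 191t ≡ 9 (mod 59), and since 14⁻¹ ≡ 38 (mod 59), t ≡ 47. Hence a ≡ 39 + 191·47 = 9016 (mod 11269).
From a ≡ 9016 (mod 11269) write a = 9016 + 11269t. Substituting into a ≡ 94 (mod 97) gives 11269t ≡ 2 (mod 97), and since 17⁻¹ ≡ 40 (mod 97), t ≡ 80. Hence a ≡ 9016 + 11269·80 = 910536 (mod 1093093).
From a ≡ 910536 (mod 1093093) write a = 910536 + 1093093t. Substituting into a ≡ 101 (mod 223) gives 1093093t ≡ 74 (mod 223), and since 170⁻¹ ≡ 122 (mod 223), t ≡ 108. Hence a ≡ 910536 + 1093093·108 = 118964580 (mod 243759739).
From a ≡ 118964580 (mod 243759739) write a = 118964580 + 243759739t. Substituting into a ≡ 8 (mod 109) gives 243759739t ≡ 99 (mod 109), and since 96⁻¹ ≡ 67 (mod 109), t ≡ 93. Hence a ≡ 118964580 + 243759739·93 = 22788620307 (mod 26569811551).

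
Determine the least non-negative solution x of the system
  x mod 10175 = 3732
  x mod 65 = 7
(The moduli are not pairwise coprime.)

54607

gcd(10175, 65) = 5 and 5 | (7 − 3732), so the pair is consistent; merging gives x ≡ 54607 (mod 132275), where 132275 = lcm(10175, 65).
The solution is unique modulo lcm(10175, 65) = 132275.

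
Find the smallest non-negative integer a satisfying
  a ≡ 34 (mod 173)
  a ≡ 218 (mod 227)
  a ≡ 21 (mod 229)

6598427

Combine the congruences pairwise.
From a ≡ 34 (mod 173) write a = 34 + 173t. Substituting into a ≡ 218 (mod 227) gives 173t ≡ 184 (mod 227), and since 173⁻¹ ≡ 21 (mod 227), t ≡ 5. Hence a ≡ 34 + 173·5 = 899 (mod 39271).
From a ≡ 899 (mod 39271) write a = 899 + 39271t. Substituting into a ≡ 21 (mod 229) gives 39271t ≡ 38 (mod 229), and since 112⁻¹ ≡ 137 (mod 229), t ≡ 168. Hence a ≡ 899 + 39271·168 = 6598427 (mod 8993059).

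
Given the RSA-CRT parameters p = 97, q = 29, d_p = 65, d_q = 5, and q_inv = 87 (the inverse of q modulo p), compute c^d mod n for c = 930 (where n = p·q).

m₁ = c^(d_p) mod p: c ≡ 57 (mod 97), and 57^65 mod 97 = 82.
m₂ = c^(d_q) mod q: c ≡ 2 (mod 29), and 2^5 mod 29 = 3.
h = q_inv·(m₁ − m₂) mod p = 87·(82 − 3) mod 97 = 83.
m = m₂ + h·q = 3 + 83·29 = 2410.

2410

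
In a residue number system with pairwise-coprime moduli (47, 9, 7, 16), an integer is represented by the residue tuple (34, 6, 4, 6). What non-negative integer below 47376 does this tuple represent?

From x ≡ 34 (mod 47) write x = 34 + 47t. Substituting into x ≡ 6 (mod 9) gives 47t ≡ 8 (mod 9), and since 2⁻¹ ≡ 5 (mod 9), t ≡ 4. Hence x ≡ 34 + 47·4 = 222 (mod 423).
From x ≡ 222 (mod 423) write x = 222 + 423t. Substituting into x ≡ 4 (mod 7) gives 423t ≡ 6 (mod 7), and since 3⁻¹ ≡ 5 (mod 7), t ≡ 2. Hence x ≡ 222 + 423·2 = 1068 (mod 2961).
From x ≡ 1068 (mod 2961) write x = 1068 + 2961t. Substituting into x ≡ 6 (mod 16) gives 2961t ≡ 10 (mod 16), and since 1⁻¹ ≡ 1 (mod 16), t ≡ 10. Hence x ≡ 1068 + 2961·10 = 30678 (mod 47376).

30678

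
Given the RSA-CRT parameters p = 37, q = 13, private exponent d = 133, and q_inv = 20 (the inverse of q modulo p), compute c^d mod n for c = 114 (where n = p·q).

d_p = d mod (p−1) = 133 mod 36 = 25; d_q = d mod (q−1) = 1.
m₁ = c^(d_p) mod p: c ≡ 3 (mod 37), and 3^25 mod 37 = 4.
m₂ = c^(d_q) mod q: c ≡ 10 (mod 13), and 10^1 mod 13 = 10.
h = q_inv·(m₁ − m₂) mod p = 20·(4 − 10) mod 37 = 28.
m = m₂ + h·q = 10 + 28·13 = 374.

374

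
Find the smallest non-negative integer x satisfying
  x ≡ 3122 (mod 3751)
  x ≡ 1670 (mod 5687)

138158

gcd(3751, 5687) = 121 and 121 | (1670 − 3122), so the pair is consistent; merging gives x ≡ 138158 (mod 176297), where 176297 = lcm(3751, 5687).
The solution is unique modulo lcm(3751, 5687) = 176297.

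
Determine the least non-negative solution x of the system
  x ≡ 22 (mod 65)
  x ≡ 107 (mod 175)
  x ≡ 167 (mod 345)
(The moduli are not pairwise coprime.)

gcd(65, 175) = 5 and 5 | (107 − 22), so the pair is consistent; merging gives x ≡ 282 (mod 2275), where 2275 = lcm(65, 175).
gcd(2275, 345) = 5 and 5 | (167 − 282), so the pair is consistent; merging gives x ≡ 52607 (mod 156975), where 156975 = lcm(2275, 345).
The solution is unique modulo lcm(65, 175, 345) = 156975.

52607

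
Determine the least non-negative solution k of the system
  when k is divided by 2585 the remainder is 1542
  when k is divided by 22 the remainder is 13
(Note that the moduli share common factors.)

4127

gcd(2585, 22) = 11 and 11 | (13 − 1542), so the pair is consistent; merging gives k ≡ 4127 (mod 5170), where 5170 = lcm(2585, 22).
The solution is unique modulo lcm(2585, 22) = 5170.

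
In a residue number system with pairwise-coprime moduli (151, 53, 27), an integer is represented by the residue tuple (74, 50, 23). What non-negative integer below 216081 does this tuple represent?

From x ≡ 74 (mod 151) write x = 74 + 151t. Substituting into x ≡ 50 (mod 53) gives 151t ≡ 29 (mod 53), and since 45⁻¹ ≡ 33 (mod 53), t ≡ 3. Hence x ≡ 74 + 151·3 = 527 (mod 8003).
From x ≡ 527 (mod 8003) write x = 527 + 8003t. Substituting into x ≡ 23 (mod 27) gives 8003t ≡ 9 (mod 27), and since 11⁻¹ ≡ 5 (mod 27), t ≡ 18. Hence x ≡ 527 + 8003·18 = 144581 (mod 216081).

144581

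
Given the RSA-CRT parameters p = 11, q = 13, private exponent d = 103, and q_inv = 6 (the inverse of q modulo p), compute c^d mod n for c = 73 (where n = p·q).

57

d_p = d mod (p−1) = 103 mod 10 = 3; d_q = d mod (q−1) = 7.
m₁ = c^(d_p) mod p: c ≡ 7 (mod 11), and 7^3 mod 11 = 2.
m₂ = c^(d_q) mod q: c ≡ 8 (mod 13), and 8^7 mod 13 = 5.
h = q_inv·(m₁ − m₂) mod p = 6·(2 − 5) mod 11 = 4.
m = m₂ + h·q = 5 + 4·13 = 57.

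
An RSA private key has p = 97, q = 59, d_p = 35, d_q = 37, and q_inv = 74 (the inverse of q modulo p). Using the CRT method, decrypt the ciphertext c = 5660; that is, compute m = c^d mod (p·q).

m₁ = c^(d_p) mod p: c ≡ 34 (mod 97), and 34^35 mod 97 = 19.
m₂ = c^(d_q) mod q: c ≡ 55 (mod 59), and 55^37 mod 59 = 13.
h = q_inv·(m₁ − m₂) mod p = 74·(19 − 13) mod 97 = 56.
m = m₂ + h·q = 13 + 56·59 = 3317.

3317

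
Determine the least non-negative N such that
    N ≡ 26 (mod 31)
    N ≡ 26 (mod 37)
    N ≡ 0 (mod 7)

5761

The moduli are pairwise coprime; M = 31·37·7 = 8029.
M/31 = 259; 259 ≡ 11 (mod 31); 11·17 ≡ 1, so inverse 17.
M/37 = 217; 217 ≡ 32 (mod 37); 32·22 ≡ 1, so inverse 22.
M/7 = 1147; 1147 ≡ 6 (mod 7); 6·6 ≡ 1, so inverse 6.
N ≡ 26·259·17 + 26·217·22 + 0·1147·6 = 238602.
238602 mod 8029 = 5761.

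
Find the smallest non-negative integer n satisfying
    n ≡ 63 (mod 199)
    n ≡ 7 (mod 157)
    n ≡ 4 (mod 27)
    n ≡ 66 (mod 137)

5477737

The moduli are pairwise coprime; M = 199·157·27·137 = 115567857.
M/199 = 580743; 580743 ≡ 61 (mod 199); 61·62 ≡ 1, so inverse 62.
M/157 = 736101; 736101 ≡ 85 (mod 157); 85·133 ≡ 1, so inverse 133.
M/27 = 4280291; 4280291 ≡ 8 (mod 27); 8·17 ≡ 1, so inverse 17.
M/137 = 843561; 843561 ≡ 52 (mod 137); 52·29 ≡ 1, so inverse 29.
n ≡ 63·580743·62 + 7·736101·133 + 4·4280291·17 + 66·843561·29 = 4859327731.
4859327731 mod 115567857 = 5477737.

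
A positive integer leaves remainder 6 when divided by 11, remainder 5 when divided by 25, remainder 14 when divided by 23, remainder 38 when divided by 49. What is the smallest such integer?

The moduli are pairwise coprime; N = 11·25·23·49 = 309925.
N/11 = 28175; 28175 ≡ 4 (mod 11); 4·3 ≡ 1, so inverse 3.
N/25 = 12397; 12397 ≡ 22 (mod 25); 22·8 ≡ 1, so inverse 8.
N/23 = 13475; 13475 ≡ 20 (mod 23); 20·15 ≡ 1, so inverse 15.
N/49 = 6325; 6325 ≡ 4 (mod 49); 4·37 ≡ 1, so inverse 37.
t ≡ 6·28175·3 + 5·12397·8 + 14·13475·15 + 38·6325·37 = 12725730.
12725730 mod 309925 = 18805.

18805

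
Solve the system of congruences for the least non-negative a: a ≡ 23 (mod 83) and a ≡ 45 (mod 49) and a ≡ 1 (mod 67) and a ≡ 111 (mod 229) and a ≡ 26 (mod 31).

The moduli are pairwise coprime; N = 83·49·67·229·31 = 1934399411.
N/83 = 23306017; 23306017 ≡ 32 (mod 83); 32·13 ≡ 1, so inverse 13.
N/49 = 39477539; 39477539 ≡ 3 (mod 49); 3·33 ≡ 1, so inverse 33.
N/67 = 28871633; 28871633 ≡ 60 (mod 67); 60·19 ≡ 1, so inverse 19.
N/229 = 8447159; 8447159 ≡ 36 (mod 229); 36·70 ≡ 1, so inverse 70.
N/31 = 62399981; 62399981 ≡ 19 (mod 31); 19·18 ≡ 1, so inverse 18.
a ≡ 23·23306017·13 + 45·39477539·33 + 1·28871633·19 + 111·8447159·70 + 26·62399981·18 = 160978822063.
160978822063 mod 1934399411 = 423670950.

423670950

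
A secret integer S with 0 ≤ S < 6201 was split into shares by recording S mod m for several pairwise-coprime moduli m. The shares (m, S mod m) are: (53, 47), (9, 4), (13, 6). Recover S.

6142

The moduli are pairwise coprime; N = 53·9·13 = 6201.
N/53 = 117; 117 ≡ 11 (mod 53); 11·29 ≡ 1, so inverse 29.
N/9 = 689; 689 ≡ 5 (mod 9); 5·2 ≡ 1, so inverse 2.
N/13 = 477; 477 ≡ 9 (mod 13); 9·3 ≡ 1, so inverse 3.
S ≡ 47·117·29 + 4·689·2 + 6·477·3 = 173569.
173569 mod 6201 = 6142.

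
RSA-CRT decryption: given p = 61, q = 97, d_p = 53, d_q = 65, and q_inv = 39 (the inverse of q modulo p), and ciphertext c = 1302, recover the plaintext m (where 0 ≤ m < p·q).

5702

m₁ = c^(d_p) mod p: c ≡ 21 (mod 61), and 21^53 mod 61 = 29.
m₂ = c^(d_q) mod q: c ≡ 41 (mod 97), and 41^65 mod 97 = 76.
h = q_inv·(m₁ − m₂) mod p = 39·(29 − 76) mod 61 = 58.
m = m₂ + h·q = 76 + 58·97 = 5702.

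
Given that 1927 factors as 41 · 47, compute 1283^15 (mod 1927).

27

Mod 41: 1283 ≡ 12; 12^15 ≡ 27 (mod 41).
Mod 47: 1283 ≡ 14; 14^15 ≡ 27 (mod 47).
Combine by CRT: x ≡ 27 (mod 41), x ≡ 27 (mod 47) ⇒ x ≡ 27 (mod 1927).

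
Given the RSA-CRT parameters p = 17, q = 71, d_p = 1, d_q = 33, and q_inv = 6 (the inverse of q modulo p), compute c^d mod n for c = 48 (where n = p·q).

m₁ = c^(d_p) mod p: c ≡ 14 (mod 17), and 14^1 mod 17 = 14.
m₂ = c^(d_q) mod q: c ≡ 48 (mod 71), and 48^33 mod 71 = 20.
h = q_inv·(m₁ − m₂) mod p = 6·(14 − 20) mod 17 = 15.
m = m₂ + h·q = 20 + 15·71 = 1085.

1085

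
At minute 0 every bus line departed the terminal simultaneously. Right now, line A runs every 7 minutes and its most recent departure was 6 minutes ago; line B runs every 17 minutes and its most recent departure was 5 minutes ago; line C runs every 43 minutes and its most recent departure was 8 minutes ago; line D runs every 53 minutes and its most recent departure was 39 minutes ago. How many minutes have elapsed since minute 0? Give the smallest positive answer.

188348

The moduli are pairwise coprime; N = 7·17·43·53 = 271201.
N/7 = 38743; 38743 ≡ 5 (mod 7); 5·3 ≡ 1, so inverse 3.
N/17 = 15953; 15953 ≡ 7 (mod 17); 7·5 ≡ 1, so inverse 5.
N/43 = 6307; 6307 ≡ 29 (mod 43); 29·3 ≡ 1, so inverse 3.
N/53 = 5117; 5117 ≡ 29 (mod 53); 29·11 ≡ 1, so inverse 11.
t ≡ 6·38743·3 + 5·15953·5 + 8·6307·3 + 39·5117·11 = 3442760.
3442760 mod 271201 = 188348.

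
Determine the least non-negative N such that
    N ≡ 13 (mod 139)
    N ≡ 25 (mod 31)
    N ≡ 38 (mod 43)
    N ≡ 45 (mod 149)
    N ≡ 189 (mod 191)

1319037594

The moduli are pairwise coprime; M = 139·31·43·149·191 = 5273082733.
M/139 = 37935847; 37935847 ≡ 106 (mod 139); 106·80 ≡ 1, so inverse 80.
M/31 = 170099443; 170099443 ≡ 25 (mod 31); 25·5 ≡ 1, so inverse 5.
M/43 = 122629831; 122629831 ≡ 23 (mod 43); 23·15 ≡ 1, so inverse 15.
M/149 = 35389817; 35389817 ≡ 82 (mod 149); 82·20 ≡ 1, so inverse 20.
M/191 = 27607763; 27607763 ≡ 50 (mod 191); 50·149 ≡ 1, so inverse 149.
N ≡ 13·37935847·80 + 25·170099443·5 + 38·122629831·15 + 45·35389817·20 + 189·27607763·149 = 939927764068.
939927764068 mod 5273082733 = 1319037594.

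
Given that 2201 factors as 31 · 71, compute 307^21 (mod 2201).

Mod 31: 307 ≡ 28; 28^21 ≡ 16 (mod 31).
Mod 71: 307 ≡ 23; 23^21 ≡ 70 (mod 71).
Combine by CRT: x ≡ 16 (mod 31), x ≡ 70 (mod 71) ⇒ x ≡ 1845 (mod 2201).

1845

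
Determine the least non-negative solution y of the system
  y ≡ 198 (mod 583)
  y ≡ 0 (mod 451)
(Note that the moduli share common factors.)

gcd(583, 451) = 11 and 11 | (0 − 198), so the pair is consistent; merging gives y ≡ 11275 (mod 23903), where 23903 = lcm(583, 451).
The solution is unique modulo lcm(583, 451) = 23903.

11275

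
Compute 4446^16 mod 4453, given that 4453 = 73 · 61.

1541

Mod 73: 4446 ≡ 66; 66^16 ≡ 8 (mod 73).
Mod 61: 4446 ≡ 54; 54^16 ≡ 16 (mod 61).
Combine by CRT: x ≡ 8 (mod 73), x ≡ 16 (mod 61) ⇒ x ≡ 1541 (mod 4453).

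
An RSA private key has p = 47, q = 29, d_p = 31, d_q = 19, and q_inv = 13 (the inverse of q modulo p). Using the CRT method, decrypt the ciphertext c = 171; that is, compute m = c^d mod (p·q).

m₁ = c^(d_p) mod p: c ≡ 30 (mod 47), and 30^31 mod 47 = 43.
m₂ = c^(d_q) mod q: c ≡ 26 (mod 29), and 26^19 mod 29 = 11.
h = q_inv·(m₁ − m₂) mod p = 13·(43 − 11) mod 47 = 40.
m = m₂ + h·q = 11 + 40·29 = 1171.

1171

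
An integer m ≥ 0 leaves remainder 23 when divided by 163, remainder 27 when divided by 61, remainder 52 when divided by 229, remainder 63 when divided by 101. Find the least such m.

175008722

From m ≡ 23 (mod 163) write m = 23 + 163t. Substituting into m ≡ 27 (mod 61) gives 163t ≡ 4 (mod 61), and since 41⁻¹ ≡ 3 (mod 61), t ≡ 12. Hence m ≡ 23 + 163·12 = 1979 (mod 9943).
From m ≡ 1979 (mod 9943) write m = 1979 + 9943t. Substituting into m ≡ 52 (mod 229) gives 9943t ≡ 134 (mod 229), and since 96⁻¹ ≡ 198 (mod 229), t ≡ 197. Hence m ≡ 1979 + 9943·197 = 1960750 (mod 2276947).
From m ≡ 1960750 (mod 2276947) write m = 1960750 + 2276947t. Substituting into m ≡ 63 (mod 101) gives 2276947t ≡ 26 (mod 101), and since 3⁻¹ ≡ 34 (mod 101), t ≡ 76. Hence m ≡ 1960750 + 2276947·76 = 175008722 (mod 229971647).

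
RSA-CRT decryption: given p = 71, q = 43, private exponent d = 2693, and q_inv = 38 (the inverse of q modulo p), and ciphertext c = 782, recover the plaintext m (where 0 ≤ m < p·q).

d_p = d mod (p−1) = 2693 mod 70 = 33; d_q = d mod (q−1) = 5.
m₁ = c^(d_p) mod p: c ≡ 1 (mod 71), and 1^33 mod 71 = 1.
m₂ = c^(d_q) mod q: c ≡ 8 (mod 43), and 8^5 mod 43 = 2.
h = q_inv·(m₁ − m₂) mod p = 38·(1 − 2) mod 71 = 33.
m = m₂ + h·q = 2 + 33·43 = 1421.

1421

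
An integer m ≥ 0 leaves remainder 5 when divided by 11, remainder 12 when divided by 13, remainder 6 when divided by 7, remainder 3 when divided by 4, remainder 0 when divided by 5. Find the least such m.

14195

The moduli are pairwise coprime; N = 11·13·7·4·5 = 20020.
N/11 = 1820; 1820 ≡ 5 (mod 11); 5·9 ≡ 1, so inverse 9.
N/13 = 1540; 1540 ≡ 6 (mod 13); 6·11 ≡ 1, so inverse 11.
N/7 = 2860; 2860 ≡ 4 (mod 7); 4·2 ≡ 1, so inverse 2.
N/4 = 5005; 5005 ≡ 1 (mod 4), inverse 1.
N/5 = 4004; 4004 ≡ 4 (mod 5); 4·4 ≡ 1, so inverse 4.
m ≡ 5·1820·9 + 12·1540·11 + 6·2860·2 + 3·5005·1 + 0·4004·4 = 334515.
334515 mod 20020 = 14195.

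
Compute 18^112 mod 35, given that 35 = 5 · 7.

Mod 5: 18 ≡ 3; since 4 | 112, by Fermat 3^112 ≡ 1 (mod 5).
Mod 7: 18 ≡ 4; by Fermat, exponent reduces to 112 mod 6 = 4; 4^4 ≡ 4 (mod 7).
Combine by CRT: x ≡ 1 (mod 5), x ≡ 4 (mod 7) ⇒ x ≡ 11 (mod 35).

11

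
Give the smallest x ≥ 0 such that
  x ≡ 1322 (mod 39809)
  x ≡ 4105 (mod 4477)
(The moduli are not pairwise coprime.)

gcd(39809, 4477) = 121 and 121 | (4105 − 1322), so the pair is consistent; merging gives x ≡ 877120 (mod 1472933), where 1472933 = lcm(39809, 4477).
The solution is unique modulo lcm(39809, 4477) = 1472933.

877120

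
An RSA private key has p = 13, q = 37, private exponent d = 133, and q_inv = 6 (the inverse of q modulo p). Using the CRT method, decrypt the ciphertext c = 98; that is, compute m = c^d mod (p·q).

254

d_p = d mod (p−1) = 133 mod 12 = 1; d_q = d mod (q−1) = 25.
m₁ = c^(d_p) mod p: c ≡ 7 (mod 13), and 7^1 mod 13 = 7.
m₂ = c^(d_q) mod q: c ≡ 24 (mod 37), and 24^25 mod 37 = 32.
h = q_inv·(m₁ − m₂) mod p = 6·(7 − 32) mod 13 = 6.
m = m₂ + h·q = 32 + 6·37 = 254.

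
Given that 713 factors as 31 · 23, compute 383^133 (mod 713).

176

Mod 31: 383 ≡ 11; by Fermat, exponent reduces to 133 mod 30 = 13; 11^13 ≡ 21 (mod 31).
Mod 23: 383 ≡ 15; by Fermat, exponent reduces to 133 mod 22 = 1; 15^1 ≡ 15 (mod 23).
Combine by CRT: x ≡ 21 (mod 31), x ≡ 15 (mod 23) ⇒ x ≡ 176 (mod 713).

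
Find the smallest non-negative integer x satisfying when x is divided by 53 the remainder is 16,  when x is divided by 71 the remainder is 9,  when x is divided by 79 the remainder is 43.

The moduli are pairwise coprime; N = 53·71·79 = 297277.
N/53 = 5609; 5609 ≡ 44 (mod 53); 44·47 ≡ 1, so inverse 47.
N/71 = 4187; 4187 ≡ 69 (mod 71); 69·35 ≡ 1, so inverse 35.
N/79 = 3763; 3763 ≡ 50 (mod 79); 50·49 ≡ 1, so inverse 49.
x ≡ 16·5609·47 + 9·4187·35 + 43·3763·49 = 13465514.
13465514 mod 297277 = 88049.

88049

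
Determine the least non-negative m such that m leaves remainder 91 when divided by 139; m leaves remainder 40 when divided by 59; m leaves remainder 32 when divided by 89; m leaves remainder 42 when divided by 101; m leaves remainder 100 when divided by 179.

3671621429

The moduli are pairwise coprime; N = 139·59·89·101·179 = 13195663231.
N/139 = 94932829; 94932829 ≡ 138 (mod 139); 138·138 ≡ 1, so inverse 138.
N/59 = 223655309; 223655309 ≡ 56 (mod 59); 56·39 ≡ 1, so inverse 39.
N/89 = 148265879; 148265879 ≡ 67 (mod 89); 67·4 ≡ 1, so inverse 4.
N/101 = 130650131; 130650131 ≡ 66 (mod 101); 66·75 ≡ 1, so inverse 75.
N/179 = 73718789; 73718789 ≡ 145 (mod 179); 145·100 ≡ 1, so inverse 100.
m ≡ 91·94932829·138 + 40·223655309·39 + 32·148265879·4 + 42·130650131·75 + 100·73718789·100 = 2708782583784.
2708782583784 mod 13195663231 = 3671621429.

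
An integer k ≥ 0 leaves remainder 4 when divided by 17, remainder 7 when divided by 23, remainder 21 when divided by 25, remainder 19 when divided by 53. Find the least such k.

The moduli are pairwise coprime; N = 17·23·25·53 = 518075.
N/17 = 30475; 30475 ≡ 11 (mod 17); 11·14 ≡ 1, so inverse 14.
N/23 = 22525; 22525 ≡ 8 (mod 23); 8·3 ≡ 1, so inverse 3.
N/25 = 20723; 20723 ≡ 23 (mod 25); 23·12 ≡ 1, so inverse 12.
N/53 = 9775; 9775 ≡ 23 (mod 53); 23·30 ≡ 1, so inverse 30.
k ≡ 4·30475·14 + 7·22525·3 + 21·20723·12 + 19·9775·30 = 12973571.
12973571 mod 518075 = 21696.

21696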